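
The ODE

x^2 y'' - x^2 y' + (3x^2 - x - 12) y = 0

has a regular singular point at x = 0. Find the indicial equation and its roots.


Divide by x^2 to reach normal form y'' + P_1(x) y' + P_2(x) y = 0 with P_1(x) = -1 and P_2(x) = 3 - 1/x - 12/x^2.
x = 0 is a singular point because the y-coefficient 3 - 1/x - 12/x^2 has a pole at x = 0.
It is a regular singular point because x P_1(x) = p(x) = -x and x^2 P_2(x) = q(x) = 3x^2 - x - 12 are polynomials, hence analytic at x = 0.
p(0) = 0,  q(0) = -12.
Indicial equation: r(r-1) + p(0) r + q(0) = 0, i.e. r^2 + (p(0) - 1) r + q(0) = 0, i.e. r^2 - 1 r - 12 = 0.
Discriminant: (-1)^2 - 4(-12) = 49, so r = (1 ± 7)/2.
Solving: r_1 = 4, r_2 = -3.

indicial: r^2 - 1 r - 12 = 0; roots r_1 = 4, r_2 = -3


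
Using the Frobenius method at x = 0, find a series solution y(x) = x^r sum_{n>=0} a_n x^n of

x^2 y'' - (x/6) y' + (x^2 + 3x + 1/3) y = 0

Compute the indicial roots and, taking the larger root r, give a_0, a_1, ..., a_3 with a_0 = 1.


Write in Frobenius form y'' + (p(x)/x) y' + (q(x)/x^2) y = 0:
  p(x) = -1/6,  q(x) = x^2 + 3x + 1/3.
Indicial equation: r(r-1) + (-1/6) r + (1/3) = 0 -> roots r_1 = 2/3, r_2 = 1/2.
Take r = r_1 = 2/3. Let y(x) = x^r sum_{n>=0} a_n x^n with a_0 = 1.
Substitute y = x^r sum a_n x^n and match x^{r+n}. The recurrence is
  D(n) a_n + 3 a_{n-1} + 1 a_{n-2} = 0,  where D(n) = (r+n)(r+n-1) + (-1/6)(r+n) + (1/3).
  a_n = [-3 a_{n-1} - 1 a_{n-2}] / D(n).
Since the indicial polynomial factors as (r - r_1)(r - r_2), D(n) = (r_1 + n - r_1)(r_1 + n - r_2) = n(n + 1/6).
Evaluating step by step (a_0 = 1):
  n = 1: D(1) = 1(1 + 1/6) = 7/6; numerator = -3(1) = -3; a_1 = (-3)/(7/6) = -18/7
  n = 2: D(2) = 2(2 + 1/6) = 13/3; numerator = -3(-18/7) - 1(1) = 47/7; a_2 = (47/7)/(13/3) = 141/91
  n = 3: D(3) = 3(3 + 1/6) = 19/2; numerator = -3(141/91) - 1(-18/7) = -27/13; a_3 = (-27/13)/(19/2) = -54/247

r = 2/3; a_0 = 1; a_1 = -18/7; a_2 = 141/91; a_3 = -54/247


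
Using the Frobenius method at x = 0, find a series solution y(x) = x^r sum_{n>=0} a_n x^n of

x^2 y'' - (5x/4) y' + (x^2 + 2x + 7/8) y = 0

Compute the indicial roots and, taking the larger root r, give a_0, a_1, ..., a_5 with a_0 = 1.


Write in Frobenius form y'' + (p(x)/x) y' + (q(x)/x^2) y = 0:
  p(x) = -5/4,  q(x) = x^2 + 2x + 7/8.
Indicial equation: r(r-1) + (-5/4) r + (7/8) = 0 -> roots r_1 = 7/4, r_2 = 1/2.
Take r = r_1 = 7/4. Let y(x) = x^r sum_{n>=0} a_n x^n with a_0 = 1.
Substitute y = x^r sum a_n x^n and match x^{r+n}. The recurrence is
  D(n) a_n + 2 a_{n-1} + 1 a_{n-2} = 0,  where D(n) = (r+n)(r+n-1) + (-5/4)(r+n) + (7/8).
  a_n = [-2 a_{n-1} - 1 a_{n-2}] / D(n).
Since the indicial polynomial factors as (r - r_1)(r - r_2), D(n) = (r_1 + n - r_1)(r_1 + n - r_2) = n(n + 5/4).
Evaluating step by step (a_0 = 1):
  n = 1: D(1) = 1(1 + 5/4) = 9/4; numerator = -2(1) = -2; a_1 = (-2)/(9/4) = -8/9
  n = 2: D(2) = 2(2 + 5/4) = 13/2; numerator = -2(-8/9) - 1(1) = 7/9; a_2 = (7/9)/(13/2) = 14/117
  n = 3: D(3) = 3(3 + 5/4) = 51/4; numerator = -2(14/117) - 1(-8/9) = 76/117; a_3 = (76/117)/(51/4) = 304/5967
  n = 4: D(4) = 4(4 + 5/4) = 21; numerator = -2(304/5967) - 1(14/117) = -1322/5967; a_4 = (-1322/5967)/(21) = -1322/125307
  n = 5: D(5) = 5(5 + 5/4) = 125/4; numerator = -2(-1322/125307) - 1(304/5967) = -220/7371; a_5 = (-220/7371)/(125/4) = -176/184275

r = 7/4; a_0 = 1; a_1 = -8/9; a_2 = 14/117; a_3 = 304/5967; a_4 = -1322/125307; a_5 = -176/184275


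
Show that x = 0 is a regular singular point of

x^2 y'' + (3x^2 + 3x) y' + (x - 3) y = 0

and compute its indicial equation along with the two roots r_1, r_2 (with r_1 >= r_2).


Divide by x^2 to reach normal form y'' + P_1(x) y' + P_2(x) y = 0 with P_1(x) = 3 + 3/x and P_2(x) = 1/x - 3/x^2.
x = 0 is a singular point because the y'-coefficient 3 + 3/x has a pole at x = 0 and the y-coefficient 1/x - 3/x^2 has a pole at x = 0.
It is a regular singular point because x P_1(x) = p(x) = 3x + 3 and x^2 P_2(x) = q(x) = x - 3 are polynomials, hence analytic at x = 0.
p(0) = 3,  q(0) = -3.
Indicial equation: r(r-1) + p(0) r + q(0) = 0, i.e. r^2 + (p(0) - 1) r + q(0) = 0, i.e. r^2 + 2 r - 3 = 0.
Discriminant: (2)^2 - 4(-3) = 16, so r = (-2 ± 4)/2.
Solving: r_1 = 1, r_2 = -3.

indicial: r^2 + 2 r - 3 = 0; roots r_1 = 1, r_2 = -3


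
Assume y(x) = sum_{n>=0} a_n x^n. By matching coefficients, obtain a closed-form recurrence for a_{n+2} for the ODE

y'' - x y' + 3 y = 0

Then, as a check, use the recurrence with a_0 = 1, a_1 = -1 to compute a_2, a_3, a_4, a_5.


Substitute y = sum_n a_n x^n.
y''(x) has coefficient (n+2)(n+1) a_{n+2} at x^n;
-x y'(x) has coefficient -n a_n at x^n (shift);
3 y(x) has coefficient 3 a_n at x^n.
Matching x^n: (n+2)(n+1) a_{n+2} + (-n + 3) a_n = 0.
Thus a_{n+2} = (n - 3) / ((n+1)(n+2)) * a_n.

Check with a_0 = 1, a_1 = -1 (apply the recurrence for n = 0, 1, 2, 3): a_0 = 1, a_1 = -1, a_2 = -3/2, a_3 = 1/3, a_4 = 1/8, a_5 = 0.

a_(n+2) = (n - 3) / ((n+1)(n+2)) * a_n; check: a_0 = 1, a_1 = -1, a_2 = -3/2, a_3 = 1/3, a_4 = 1/8, a_5 = 0


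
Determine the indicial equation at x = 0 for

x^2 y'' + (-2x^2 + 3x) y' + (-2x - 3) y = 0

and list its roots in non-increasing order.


Divide by x^2 to reach normal form y'' + P_1(x) y' + P_2(x) y = 0 with P_1(x) = -2 + 3/x and P_2(x) = -2/x - 3/x^2.
x = 0 is a singular point because the y'-coefficient -2 + 3/x has a pole at x = 0 and the y-coefficient -2/x - 3/x^2 has a pole at x = 0.
It is a regular singular point because x P_1(x) = p(x) = 3 - 2x and x^2 P_2(x) = q(x) = -2x - 3 are polynomials, hence analytic at x = 0.
p(0) = 3,  q(0) = -3.
Indicial equation: r(r-1) + p(0) r + q(0) = 0, i.e. r^2 + (p(0) - 1) r + q(0) = 0, i.e. r^2 + 2 r - 3 = 0.
Discriminant: (2)^2 - 4(-3) = 16, so r = (-2 ± 4)/2.
Solving: r_1 = 1, r_2 = -3.

indicial: r^2 + 2 r - 3 = 0; roots r_1 = 1, r_2 = -3


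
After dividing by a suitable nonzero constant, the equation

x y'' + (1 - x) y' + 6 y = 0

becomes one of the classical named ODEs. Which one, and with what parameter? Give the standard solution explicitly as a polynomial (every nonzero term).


The equation is already in a standard form:  x y'' + (1 - x) y' + 6 y = 0.
This matches the Laguerre equation x y'' + (1 - x) y' + n y = 0 with n = 6; the polynomial solution is L_6(x).
With y = sum_k a_k x^k, matching x^k gives (k+1)k a_{k+1} + (k+1) a_{k+1} - k a_k + n a_k = 0, i.e. (k+1)^2 a_{k+1} = (k - n) a_k = (k - 6) a_k. The right side vanishes at k = 6, so the series terminates at degree 6.
Standard normalization L_n(0) = 1 gives a_0 = 1. Work upward with a_{k+1} = (k - 6) a_k / (k+1)^2:
  a_1 = (0 - 6)(1) / 1^2 = -6/1 = -6
  a_2 = (1 - 6)(-6) / 2^2 = 30/4 = 15/2
  a_3 = (2 - 6)(15/2) / 3^2 = -30/9 = -10/3
  a_4 = (3 - 6)(-10/3) / 4^2 = 10/16 = 5/8
  a_5 = (4 - 6)(5/8) / 5^2 = (-5/4)/25 = -1/20
  a_6 = (5 - 6)(-1/20) / 6^2 = (1/20)/36 = 1/720
Hence L_6(x) = x^6/720 - x^5/20 + 5 x^4/8 - 10 x^3/3 + 15 x^2/2 - 6 x + 1.

L_6(x); series = x^6/720 - x^5/20 + 5 x^4/8 - 10 x^3/3 + 15 x^2/2 - 6 x + 1


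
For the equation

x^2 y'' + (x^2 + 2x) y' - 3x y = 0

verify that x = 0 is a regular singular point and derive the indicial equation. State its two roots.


Divide by x^2 to reach normal form y'' + P_1(x) y' + P_2(x) y = 0 with P_1(x) = 1 + 2/x and P_2(x) = -3/x.
x = 0 is a singular point because the y'-coefficient 1 + 2/x has a pole at x = 0 and the y-coefficient -3/x has a pole at x = 0.
It is a regular singular point because x P_1(x) = p(x) = x + 2 and x^2 P_2(x) = q(x) = -3x are polynomials, hence analytic at x = 0.
p(0) = 2,  q(0) = 0.
Indicial equation: r(r-1) + p(0) r + q(0) = 0, i.e. r^2 + (p(0) - 1) r + q(0) = 0, i.e. r^2 + 1 r = 0.
Discriminant: (1)^2 - 4(0) = 1, so r = (-1 ± 1)/2.
Solving: r_1 = 0, r_2 = -1.

indicial: r^2 + 1 r = 0; roots r_1 = 0, r_2 = -1


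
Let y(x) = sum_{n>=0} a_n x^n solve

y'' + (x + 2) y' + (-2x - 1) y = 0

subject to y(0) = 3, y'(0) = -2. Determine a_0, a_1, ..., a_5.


Ansatz: y(x) = sum_{n>=0} a_n x^n, so y'(x) = sum_{n>=1} n a_n x^(n-1) and y''(x) = sum_{n>=2} n(n-1) a_n x^(n-2).
Substitute into P(x) y'' + Q(x) y' + R(x) y = 0 with P(x) = 1, Q(x) = x + 2, R(x) = -2x - 1, and match powers of x.
Initial conditions: a_0 = 3, a_1 = -2.
Setting the coefficient of each power of x to zero and solving order by order (substituting the coefficients already found):
  x^0: 2 a_2 + 2 a_1 - a_0 = 0  ->  2 a_2 = -2 a_1 + a_0 = 7  ->  a_2 = 7/2
  x^1: 6 a_3 + 4 a_2 - 2 a_0 = 0  ->  6 a_3 = -4 a_2 + 2 a_0 = -8  ->  a_3 = -4/3
  x^2: 12 a_4 + 6 a_3 + a_2 - 2 a_1 = 0  ->  12 a_4 = -6 a_3 - a_2 + 2 a_1 = 1/2  ->  a_4 = 1/24
  x^3: 20 a_5 + 8 a_4 + 2 a_3 - 2 a_2 = 0  ->  20 a_5 = -8 a_4 - 2 a_3 + 2 a_2 = 28/3  ->  a_5 = 7/15
Truncated series: y(x) = 3 - 2 x + (7/2) x^2 - (4/3) x^3 + (1/24) x^4 + (7/15) x^5 + O(x^6).

a_0 = 3; a_1 = -2; a_2 = 7/2; a_3 = -4/3; a_4 = 1/24; a_5 = 7/15


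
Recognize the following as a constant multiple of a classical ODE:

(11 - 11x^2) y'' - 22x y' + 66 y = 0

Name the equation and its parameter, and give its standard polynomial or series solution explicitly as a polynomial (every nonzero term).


All three coefficients share the factor 11; dividing through by 11 gives  (1 - x^2) y'' - 2x y' + 6 y = 0.
This matches the Legendre equation (1 - x^2) y'' - 2x y' + n(n+1) y = 0 (note the -2x y' term) with n(n+1) = 6, so n = 2; the polynomial solution is P_2(x).
With y = sum_k a_k x^k, matching x^k gives (k+2)(k+1) a_{k+2} = [k(k+1) - n(n+1)] a_k = (k - 2)(k + 3) a_k. The right side vanishes at k = 2, so the series with the parity of 2 terminates at degree 2.
Standard normalization (P_n(1) = 1): leading coefficient (2n)!/(2^n (n!)^2) = 24/(4*4) = 3/2, so a_2 = 3/2. Work downward with a_k = (k+1)(k+2) a_{k+2} / ((k - 2)(k + 3)):
  a_0 = (1)(2)(3/2) / ((0 - 2)(0 + 3)) = 3/(-6) = -1/2
Hence P_2(x) = 3 x^2/2 - 1/2.

P_2(x); series = 3 x^2/2 - 1/2


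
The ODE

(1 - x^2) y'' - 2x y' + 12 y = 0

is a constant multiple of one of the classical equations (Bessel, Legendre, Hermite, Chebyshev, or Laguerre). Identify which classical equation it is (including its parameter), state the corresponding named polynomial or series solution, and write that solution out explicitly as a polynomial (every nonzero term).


The equation is already in a standard form:  (1 - x^2) y'' - 2x y' + 12 y = 0.
This matches the Legendre equation (1 - x^2) y'' - 2x y' + n(n+1) y = 0 (note the -2x y' term) with n(n+1) = 12, so n = 3; the polynomial solution is P_3(x).
With y = sum_k a_k x^k, matching x^k gives (k+2)(k+1) a_{k+2} = [k(k+1) - n(n+1)] a_k = (k - 3)(k + 4) a_k. The right side vanishes at k = 3, so the series with the parity of 3 terminates at degree 3.
Standard normalization (P_n(1) = 1): leading coefficient (2n)!/(2^n (n!)^2) = 720/(8*36) = 5/2, so a_3 = 5/2. Work downward with a_k = (k+1)(k+2) a_{k+2} / ((k - 3)(k + 4)):
  a_1 = (2)(3)(5/2) / ((1 - 3)(1 + 4)) = 15/(-10) = -3/2
Hence P_3(x) = 5 x^3/2 - 3 x/2.

P_3(x); series = 5 x^3/2 - 3 x/2


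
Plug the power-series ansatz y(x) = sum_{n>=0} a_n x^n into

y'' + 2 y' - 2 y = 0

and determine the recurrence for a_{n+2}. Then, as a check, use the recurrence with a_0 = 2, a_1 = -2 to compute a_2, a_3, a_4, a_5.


Substitute y = sum_n a_n x^n.
y''(x) has coefficient (n+2)(n+1) a_{n+2} at x^n;
2 y'(x) has coefficient 2 (n+1) a_{n+1} at x^n;
-2 y(x) has coefficient -2 a_n at x^n.
Matching x^n: (n+2)(n+1) a_{n+2} + 2 (n+1) a_{n+1} - 2 a_n = 0.
Thus a_{n+2} = [-2 (n+1) a_{n+1} + 2 a_n] / ((n+1)(n+2)).

Check with a_0 = 2, a_1 = -2 (apply the recurrence for n = 0, 1, 2, 3): a_0 = 2, a_1 = -2, a_2 = 4, a_3 = -10/3, a_4 = 7/3, a_5 = -19/15.

a_(n+2) = [-2 (n+1) a_(n+1) + 2 a_n] / ((n+1)(n+2)); check: a_0 = 2, a_1 = -2, a_2 = 4, a_3 = -10/3, a_4 = 7/3, a_5 = -19/15


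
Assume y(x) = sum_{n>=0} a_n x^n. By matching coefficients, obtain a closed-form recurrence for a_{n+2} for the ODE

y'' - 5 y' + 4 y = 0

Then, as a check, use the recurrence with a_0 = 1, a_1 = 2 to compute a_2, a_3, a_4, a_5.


Substitute y = sum_n a_n x^n.
y''(x) has coefficient (n+2)(n+1) a_{n+2} at x^n;
-5 y'(x) has coefficient -5 (n+1) a_{n+1} at x^n;
4 y(x) has coefficient 4 a_n at x^n.
Matching x^n: (n+2)(n+1) a_{n+2} - 5 (n+1) a_{n+1} + 4 a_n = 0.
Thus a_{n+2} = [5 (n+1) a_{n+1} - 4 a_n] / ((n+1)(n+2)).

Check with a_0 = 1, a_1 = 2 (apply the recurrence for n = 0, 1, 2, 3): a_0 = 1, a_1 = 2, a_2 = 3, a_3 = 11/3, a_4 = 43/12, a_5 = 57/20.

a_(n+2) = [5 (n+1) a_(n+1) - 4 a_n] / ((n+1)(n+2)); check: a_0 = 1, a_1 = 2, a_2 = 3, a_3 = 11/3, a_4 = 43/12, a_5 = 57/20


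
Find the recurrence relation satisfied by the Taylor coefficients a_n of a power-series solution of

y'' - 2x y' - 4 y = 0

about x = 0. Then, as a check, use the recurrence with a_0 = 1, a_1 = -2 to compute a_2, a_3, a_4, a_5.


Substitute y = sum_n a_n x^n.
y''(x) has coefficient (n+2)(n+1) a_{n+2} at x^n;
-2 x y'(x) has coefficient -2 n a_n at x^n (shift);
-4 y(x) has coefficient -4 a_n at x^n.
Matching x^n: (n+2)(n+1) a_{n+2} + (-2n - 4) a_n = 0.
Thus a_{n+2} = (2n + 4) / ((n+1)(n+2)) * a_n.

Check with a_0 = 1, a_1 = -2 (apply the recurrence for n = 0, 1, 2, 3): a_0 = 1, a_1 = -2, a_2 = 2, a_3 = -2, a_4 = 4/3, a_5 = -1.

a_(n+2) = (2n + 4) / ((n+1)(n+2)) * a_n; check: a_0 = 1, a_1 = -2, a_2 = 2, a_3 = -2, a_4 = 4/3, a_5 = -1


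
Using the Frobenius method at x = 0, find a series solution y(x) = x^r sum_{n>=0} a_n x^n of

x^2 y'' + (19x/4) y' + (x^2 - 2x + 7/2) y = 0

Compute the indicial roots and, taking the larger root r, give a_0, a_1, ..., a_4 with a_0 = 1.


Write in Frobenius form y'' + (p(x)/x) y' + (q(x)/x^2) y = 0:
  p(x) = 19/4,  q(x) = x^2 - 2x + 7/2.
Indicial equation: r(r-1) + (19/4) r + (7/2) = 0 -> roots r_1 = -7/4, r_2 = -2.
Take r = r_1 = -7/4. Let y(x) = x^r sum_{n>=0} a_n x^n with a_0 = 1.
Substitute y = x^r sum a_n x^n and match x^{r+n}. The recurrence is
  D(n) a_n - 2 a_{n-1} + 1 a_{n-2} = 0,  where D(n) = (r+n)(r+n-1) + (19/4)(r+n) + (7/2).
  a_n = [2 a_{n-1} - 1 a_{n-2}] / D(n).
Since the indicial polynomial factors as (r - r_1)(r - r_2), D(n) = (r_1 + n - r_1)(r_1 + n - r_2) = n(n + 1/4).
Evaluating step by step (a_0 = 1):
  n = 1: D(1) = 1(1 + 1/4) = 5/4; numerator = 2(1) = 2; a_1 = (2)/(5/4) = 8/5
  n = 2: D(2) = 2(2 + 1/4) = 9/2; numerator = 2(8/5) - 1(1) = 11/5; a_2 = (11/5)/(9/2) = 22/45
  n = 3: D(3) = 3(3 + 1/4) = 39/4; numerator = 2(22/45) - 1(8/5) = -28/45; a_3 = (-28/45)/(39/4) = -112/1755
  n = 4: D(4) = 4(4 + 1/4) = 17; numerator = 2(-112/1755) - 1(22/45) = -1082/1755; a_4 = (-1082/1755)/(17) = -1082/29835

r = -7/4; a_0 = 1; a_1 = 8/5; a_2 = 22/45; a_3 = -112/1755; a_4 = -1082/29835


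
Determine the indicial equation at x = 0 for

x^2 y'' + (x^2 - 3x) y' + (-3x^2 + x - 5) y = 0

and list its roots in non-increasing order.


Divide by x^2 to reach normal form y'' + P_1(x) y' + P_2(x) y = 0 with P_1(x) = 1 - 3/x and P_2(x) = -3 + 1/x - 5/x^2.
x = 0 is a singular point because the y'-coefficient 1 - 3/x has a pole at x = 0 and the y-coefficient -3 + 1/x - 5/x^2 has a pole at x = 0.
It is a regular singular point because x P_1(x) = p(x) = x - 3 and x^2 P_2(x) = q(x) = -3x^2 + x - 5 are polynomials, hence analytic at x = 0.
p(0) = -3,  q(0) = -5.
Indicial equation: r(r-1) + p(0) r + q(0) = 0, i.e. r^2 + (p(0) - 1) r + q(0) = 0, i.e. r^2 - 4 r - 5 = 0.
Discriminant: (-4)^2 - 4(-5) = 36, so r = (4 ± 6)/2.
Solving: r_1 = 5, r_2 = -1.

indicial: r^2 - 4 r - 5 = 0; roots r_1 = 5, r_2 = -1


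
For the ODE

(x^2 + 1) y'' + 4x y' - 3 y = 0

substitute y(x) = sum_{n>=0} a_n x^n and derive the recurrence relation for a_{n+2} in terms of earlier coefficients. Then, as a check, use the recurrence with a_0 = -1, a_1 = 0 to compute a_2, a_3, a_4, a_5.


Substitute y = sum_n a_n x^n.
(1 + 1 x^2) y'' contributes (n+2)(n+1) a_{n+2} + n(n-1) a_n at x^n.
4 x y'(x) contributes 4 n a_n at x^n.
-3 y(x) contributes -3 a_n at x^n.
Matching x^n: (n+2)(n+1) a_{n+2} + (n(n-1) + 4 n - 3) a_n = 0.
Thus a_{n+2} = (-n(n-1) - 4 n + 3) / ((n+1)(n+2)) * a_n.

Check with a_0 = -1, a_1 = 0 (apply the recurrence for n = 0, 1, 2, 3): a_0 = -1, a_1 = 0, a_2 = -3/2, a_3 = 0, a_4 = 7/8, a_5 = 0.

a_(n+2) = (-n(n-1) - 4 n + 3) / ((n+1)(n+2)) * a_n; check: a_0 = -1, a_1 = 0, a_2 = -3/2, a_3 = 0, a_4 = 7/8, a_5 = 0


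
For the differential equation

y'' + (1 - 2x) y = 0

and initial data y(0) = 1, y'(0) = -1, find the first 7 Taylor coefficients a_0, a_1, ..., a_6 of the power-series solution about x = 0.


Ansatz: y(x) = sum_{n>=0} a_n x^n, so y'(x) = sum_{n>=1} n a_n x^(n-1) and y''(x) = sum_{n>=2} n(n-1) a_n x^(n-2).
Substitute into P(x) y'' + Q(x) y' + R(x) y = 0 with P(x) = 1, Q(x) = 0, R(x) = 1 - 2x, and match powers of x.
Initial conditions: a_0 = 1, a_1 = -1.
Setting the coefficient of each power of x to zero and solving order by order (substituting the coefficients already found):
  x^0: 2 a_2 + a_0 = 0  ->  2 a_2 = -a_0 = -1  ->  a_2 = -1/2
  x^1: 6 a_3 + a_1 - 2 a_0 = 0  ->  6 a_3 = -a_1 + 2 a_0 = 3  ->  a_3 = 1/2
  x^2: 12 a_4 + a_2 - 2 a_1 = 0  ->  12 a_4 = -a_2 + 2 a_1 = -3/2  ->  a_4 = -1/8
  x^3: 20 a_5 + a_3 - 2 a_2 = 0  ->  20 a_5 = -a_3 + 2 a_2 = -3/2  ->  a_5 = -3/40
  x^4: 30 a_6 + a_4 - 2 a_3 = 0  ->  30 a_6 = -a_4 + 2 a_3 = 9/8  ->  a_6 = 3/80
Truncated series: y(x) = 1 - x - (1/2) x^2 + (1/2) x^3 - (1/8) x^4 - (3/40) x^5 + (3/80) x^6 + O(x^7).

a_0 = 1; a_1 = -1; a_2 = -1/2; a_3 = 1/2; a_4 = -1/8; a_5 = -3/40; a_6 = 3/80


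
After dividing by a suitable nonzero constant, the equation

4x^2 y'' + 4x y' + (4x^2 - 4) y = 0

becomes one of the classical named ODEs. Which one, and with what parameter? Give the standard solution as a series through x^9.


All three coefficients share the factor 4; dividing through by 4 gives  x^2 y'' + x y' + (x^2 - 1) y = 0.
This matches the Bessel equation x^2 y'' + x y' + (x^2 - nu^2) y = 0 with nu^2 = 1, so nu = 1; the solution bounded at x = 0 is J_1(x).
Frobenius at x = 0: indicial roots ±nu; for r = nu the recurrence k(k + 2nu) c_k = -c_{k-2} gives the standard series J_nu(x) = sum_{k>=0} (-1)^k / (k! (k+nu)!) (x/2)^(2k+nu). Evaluate the first 5 terms:
  k = 0: (-1)^0 / (0! * 1! * 2^1) x^1 = 1/(1*1*2) x^1 = (1/2) x^1
  k = 1: (-1)^1 / (1! * 2! * 2^3) x^3 = -1/(1*2*8) x^3 = (-1/16) x^3
  k = 2: (-1)^2 / (2! * 3! * 2^5) x^5 = 1/(2*6*32) x^5 = (1/384) x^5
  k = 3: (-1)^3 / (3! * 4! * 2^7) x^7 = -1/(6*24*128) x^7 = (-1/18432) x^7
  k = 4: (-1)^4 / (4! * 5! * 2^9) x^9 = 1/(24*120*512) x^9 = (1/1474560) x^9
Hence J_1(x) = x^9/1474560 - x^7/18432 + x^5/384 - x^3/16 + x/2 + ....

J_1(x); series = x^9/1474560 - x^7/18432 + x^5/384 - x^3/16 + x/2


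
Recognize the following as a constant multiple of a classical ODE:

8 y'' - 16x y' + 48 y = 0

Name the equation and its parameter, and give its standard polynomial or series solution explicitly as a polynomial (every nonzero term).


All three coefficients share the factor 8; dividing through by 8 gives  y'' - 2x y' + 6 y = 0.
This matches the Hermite equation y'' - 2x y' + 2n y = 0 with 2n = 6, so n = 3; the polynomial solution is H_3(x).
With y = sum_k a_k x^k, matching x^k gives (k+2)(k+1) a_{k+2} = 2(k - n) a_k = 2(k - 3) a_k. The right side vanishes at k = 3, so the series with the parity of 3 terminates at degree 3.
Standard normalization: leading coefficient of H_n is 2^n, so a_3 = 2^3 = 8. Work downward with a_k = (k+1)(k+2) a_{k+2} / (2(k - n)):
  a_1 = (2)(3)(8) / (2(1 - 3)) = 48/(-4) = -12
Hence H_3(x) = 8 x^3 - 12 x.

H_3(x); series = 8 x^3 - 12 x


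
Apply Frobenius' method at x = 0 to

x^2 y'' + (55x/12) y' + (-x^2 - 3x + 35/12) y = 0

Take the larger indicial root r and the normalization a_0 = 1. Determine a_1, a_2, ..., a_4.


Write in Frobenius form y'' + (p(x)/x) y' + (q(x)/x^2) y = 0:
  p(x) = 55/12,  q(x) = -x^2 - 3x + 35/12.
Indicial equation: r(r-1) + (55/12) r + (35/12) = 0 -> roots r_1 = -5/4, r_2 = -7/3.
Take r = r_1 = -5/4. Let y(x) = x^r sum_{n>=0} a_n x^n with a_0 = 1.
Substitute y = x^r sum a_n x^n and match x^{r+n}. The recurrence is
  D(n) a_n - 3 a_{n-1} - 1 a_{n-2} = 0,  where D(n) = (r+n)(r+n-1) + (55/12)(r+n) + (35/12).
  a_n = [3 a_{n-1} + 1 a_{n-2}] / D(n).
Since the indicial polynomial factors as (r - r_1)(r - r_2), D(n) = (r_1 + n - r_1)(r_1 + n - r_2) = n(n + 13/12).
Evaluating step by step (a_0 = 1):
  n = 1: D(1) = 1(1 + 13/12) = 25/12; numerator = 3(1) = 3; a_1 = (3)/(25/12) = 36/25
  n = 2: D(2) = 2(2 + 13/12) = 37/6; numerator = 3(36/25) + 1(1) = 133/25; a_2 = (133/25)/(37/6) = 798/925
  n = 3: D(3) = 3(3 + 13/12) = 49/4; numerator = 3(798/925) + 1(36/25) = 3726/925; a_3 = (3726/925)/(49/4) = 14904/45325
  n = 4: D(4) = 4(4 + 13/12) = 61/3; numerator = 3(14904/45325) + 1(798/925) = 83814/45325; a_4 = (83814/45325)/(61/3) = 4122/45325

r = -5/4; a_0 = 1; a_1 = 36/25; a_2 = 798/925; a_3 = 14904/45325; a_4 = 4122/45325


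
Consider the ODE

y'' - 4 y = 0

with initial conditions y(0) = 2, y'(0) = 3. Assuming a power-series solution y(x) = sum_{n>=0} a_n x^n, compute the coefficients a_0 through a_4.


Ansatz: y(x) = sum_{n>=0} a_n x^n, so y'(x) = sum_{n>=1} n a_n x^(n-1) and y''(x) = sum_{n>=2} n(n-1) a_n x^(n-2).
Substitute into P(x) y'' + Q(x) y' + R(x) y = 0 with P(x) = 1, Q(x) = 0, R(x) = -4, and match powers of x.
Initial conditions: a_0 = 2, a_1 = 3.
Setting the coefficient of each power of x to zero and solving order by order (substituting the coefficients already found):
  x^0: 2 a_2 - 4 a_0 = 0  ->  2 a_2 = 4 a_0 = 8  ->  a_2 = 4
  x^1: 6 a_3 - 4 a_1 = 0  ->  6 a_3 = 4 a_1 = 12  ->  a_3 = 2
  x^2: 12 a_4 - 4 a_2 = 0  ->  12 a_4 = 4 a_2 = 16  ->  a_4 = 4/3
Truncated series: y(x) = 2 + 3 x + 4 x^2 + 2 x^3 + (4/3) x^4 + O(x^5).

a_0 = 2; a_1 = 3; a_2 = 4; a_3 = 2; a_4 = 4/3


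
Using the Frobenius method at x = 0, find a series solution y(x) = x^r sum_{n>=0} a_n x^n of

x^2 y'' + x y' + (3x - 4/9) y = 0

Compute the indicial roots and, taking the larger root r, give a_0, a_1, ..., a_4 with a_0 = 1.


Write in Frobenius form y'' + (p(x)/x) y' + (q(x)/x^2) y = 0:
  p(x) = 1,  q(x) = 3x - 4/9.
Indicial equation: r(r-1) + (1) r + (-4/9) = 0 -> roots r_1 = 2/3, r_2 = -2/3.
Take r = r_1 = 2/3. Let y(x) = x^r sum_{n>=0} a_n x^n with a_0 = 1.
Substitute y = x^r sum a_n x^n and match x^{r+n}. The recurrence is
  D(n) a_n + 3 a_{n-1} = 0,  where D(n) = (r+n)(r+n-1) + (1)(r+n) + (-4/9).
  a_n = -3 / D(n) * a_{n-1}.
Since the indicial polynomial factors as (r - r_1)(r - r_2), D(n) = (r_1 + n - r_1)(r_1 + n - r_2) = n(n + 4/3).
Evaluating step by step (a_0 = 1):
  n = 1: D(1) = 1(1 + 4/3) = 7/3; numerator = -3(1) = -3; a_1 = (-3)/(7/3) = -9/7
  n = 2: D(2) = 2(2 + 4/3) = 20/3; numerator = -3(-9/7) = 27/7; a_2 = (27/7)/(20/3) = 81/140
  n = 3: D(3) = 3(3 + 4/3) = 13; numerator = -3(81/140) = -243/140; a_3 = (-243/140)/(13) = -243/1820
  n = 4: D(4) = 4(4 + 4/3) = 64/3; numerator = -3(-243/1820) = 729/1820; a_4 = (729/1820)/(64/3) = 2187/116480

r = 2/3; a_0 = 1; a_1 = -9/7; a_2 = 81/140; a_3 = -243/1820; a_4 = 2187/116480


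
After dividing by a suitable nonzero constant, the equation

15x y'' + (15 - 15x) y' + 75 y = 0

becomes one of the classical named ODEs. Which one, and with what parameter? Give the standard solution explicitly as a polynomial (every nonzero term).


All three coefficients share the factor 15; dividing through by 15 gives  x y'' + (1 - x) y' + 5 y = 0.
This matches the Laguerre equation x y'' + (1 - x) y' + n y = 0 with n = 5; the polynomial solution is L_5(x).
With y = sum_k a_k x^k, matching x^k gives (k+1)k a_{k+1} + (k+1) a_{k+1} - k a_k + n a_k = 0, i.e. (k+1)^2 a_{k+1} = (k - n) a_k = (k - 5) a_k. The right side vanishes at k = 5, so the series terminates at degree 5.
Standard normalization L_n(0) = 1 gives a_0 = 1. Work upward with a_{k+1} = (k - 5) a_k / (k+1)^2:
  a_1 = (0 - 5)(1) / 1^2 = -5/1 = -5
  a_2 = (1 - 5)(-5) / 2^2 = 20/4 = 5
  a_3 = (2 - 5)(5) / 3^2 = -15/9 = -5/3
  a_4 = (3 - 5)(-5/3) / 4^2 = (10/3)/16 = 5/24
  a_5 = (4 - 5)(5/24) / 5^2 = (-5/24)/25 = -1/120
Hence L_5(x) = -x^5/120 + 5 x^4/24 - 5 x^3/3 + 5 x^2 - 5 x + 1.

L_5(x); series = -x^5/120 + 5 x^4/24 - 5 x^3/3 + 5 x^2 - 5 x + 1


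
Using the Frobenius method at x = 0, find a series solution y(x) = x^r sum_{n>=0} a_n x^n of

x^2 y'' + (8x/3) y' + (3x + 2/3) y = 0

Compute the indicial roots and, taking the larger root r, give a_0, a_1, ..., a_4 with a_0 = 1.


Write in Frobenius form y'' + (p(x)/x) y' + (q(x)/x^2) y = 0:
  p(x) = 8/3,  q(x) = 3x + 2/3.
Indicial equation: r(r-1) + (8/3) r + (2/3) = 0 -> roots r_1 = -2/3, r_2 = -1.
Take r = r_1 = -2/3. Let y(x) = x^r sum_{n>=0} a_n x^n with a_0 = 1.
Substitute y = x^r sum a_n x^n and match x^{r+n}. The recurrence is
  D(n) a_n + 3 a_{n-1} = 0,  where D(n) = (r+n)(r+n-1) + (8/3)(r+n) + (2/3).
  a_n = -3 / D(n) * a_{n-1}.
Since the indicial polynomial factors as (r - r_1)(r - r_2), D(n) = (r_1 + n - r_1)(r_1 + n - r_2) = n(n + 1/3).
Evaluating step by step (a_0 = 1):
  n = 1: D(1) = 1(1 + 1/3) = 4/3; numerator = -3(1) = -3; a_1 = (-3)/(4/3) = -9/4
  n = 2: D(2) = 2(2 + 1/3) = 14/3; numerator = -3(-9/4) = 27/4; a_2 = (27/4)/(14/3) = 81/56
  n = 3: D(3) = 3(3 + 1/3) = 10; numerator = -3(81/56) = -243/56; a_3 = (-243/56)/(10) = -243/560
  n = 4: D(4) = 4(4 + 1/3) = 52/3; numerator = -3(-243/560) = 729/560; a_4 = (729/560)/(52/3) = 2187/29120

r = -2/3; a_0 = 1; a_1 = -9/4; a_2 = 81/56; a_3 = -243/560; a_4 = 2187/29120


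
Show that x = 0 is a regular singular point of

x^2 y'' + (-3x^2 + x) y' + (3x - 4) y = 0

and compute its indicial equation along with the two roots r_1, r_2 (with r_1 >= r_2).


Divide by x^2 to reach normal form y'' + P_1(x) y' + P_2(x) y = 0 with P_1(x) = -3 + 1/x and P_2(x) = 3/x - 4/x^2.
x = 0 is a singular point because the y'-coefficient -3 + 1/x has a pole at x = 0 and the y-coefficient 3/x - 4/x^2 has a pole at x = 0.
It is a regular singular point because x P_1(x) = p(x) = 1 - 3x and x^2 P_2(x) = q(x) = 3x - 4 are polynomials, hence analytic at x = 0.
p(0) = 1,  q(0) = -4.
Indicial equation: r(r-1) + p(0) r + q(0) = 0, i.e. r^2 + (p(0) - 1) r + q(0) = 0, i.e. r^2 - 4 = 0.
Discriminant: (0)^2 - 4(-4) = 16, so r = (0 ± 4)/2.
Solving: r_1 = 2, r_2 = -2.

indicial: r^2 - 4 = 0; roots r_1 = 2, r_2 = -2


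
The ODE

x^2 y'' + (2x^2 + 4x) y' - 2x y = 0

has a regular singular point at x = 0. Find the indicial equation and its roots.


Divide by x^2 to reach normal form y'' + P_1(x) y' + P_2(x) y = 0 with P_1(x) = 2 + 4/x and P_2(x) = -2/x.
x = 0 is a singular point because the y'-coefficient 2 + 4/x has a pole at x = 0 and the y-coefficient -2/x has a pole at x = 0.
It is a regular singular point because x P_1(x) = p(x) = 2x + 4 and x^2 P_2(x) = q(x) = -2x are polynomials, hence analytic at x = 0.
p(0) = 4,  q(0) = 0.
Indicial equation: r(r-1) + p(0) r + q(0) = 0, i.e. r^2 + (p(0) - 1) r + q(0) = 0, i.e. r^2 + 3 r = 0.
Discriminant: (3)^2 - 4(0) = 9, so r = (-3 ± 3)/2.
Solving: r_1 = 0, r_2 = -3.

indicial: r^2 + 3 r = 0; roots r_1 = 0, r_2 = -3


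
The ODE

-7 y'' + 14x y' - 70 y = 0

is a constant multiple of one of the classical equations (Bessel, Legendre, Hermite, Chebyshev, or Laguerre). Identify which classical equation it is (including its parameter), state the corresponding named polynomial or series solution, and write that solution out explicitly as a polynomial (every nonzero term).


All three coefficients share the factor -7; dividing through by -7 gives  y'' - 2x y' + 10 y = 0.
This matches the Hermite equation y'' - 2x y' + 2n y = 0 with 2n = 10, so n = 5; the polynomial solution is H_5(x).
With y = sum_k a_k x^k, matching x^k gives (k+2)(k+1) a_{k+2} = 2(k - n) a_k = 2(k - 5) a_k. The right side vanishes at k = 5, so the series with the parity of 5 terminates at degree 5.
Standard normalization: leading coefficient of H_n is 2^n, so a_5 = 2^5 = 32. Work downward with a_k = (k+1)(k+2) a_{k+2} / (2(k - n)):
  a_3 = (4)(5)(32) / (2(3 - 5)) = 640/(-4) = -160
  a_1 = (2)(3)(-160) / (2(1 - 5)) = -960/(-8) = 120
Hence H_5(x) = 32 x^5 - 160 x^3 + 120 x.

H_5(x); series = 32 x^5 - 160 x^3 + 120 x


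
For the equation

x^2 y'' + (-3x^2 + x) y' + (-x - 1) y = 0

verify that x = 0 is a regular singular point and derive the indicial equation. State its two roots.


Divide by x^2 to reach normal form y'' + P_1(x) y' + P_2(x) y = 0 with P_1(x) = -3 + 1/x and P_2(x) = -1/x - 1/x^2.
x = 0 is a singular point because the y'-coefficient -3 + 1/x has a pole at x = 0 and the y-coefficient -1/x - 1/x^2 has a pole at x = 0.
It is a regular singular point because x P_1(x) = p(x) = 1 - 3x and x^2 P_2(x) = q(x) = -x - 1 are polynomials, hence analytic at x = 0.
p(0) = 1,  q(0) = -1.
Indicial equation: r(r-1) + p(0) r + q(0) = 0, i.e. r^2 + (p(0) - 1) r + q(0) = 0, i.e. r^2 - 1 = 0.
Discriminant: (0)^2 - 4(-1) = 4, so r = (0 ± 2)/2.
Solving: r_1 = 1, r_2 = -1.

indicial: r^2 - 1 = 0; roots r_1 = 1, r_2 = -1


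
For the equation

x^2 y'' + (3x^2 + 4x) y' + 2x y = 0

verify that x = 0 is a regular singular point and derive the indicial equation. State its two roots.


Divide by x^2 to reach normal form y'' + P_1(x) y' + P_2(x) y = 0 with P_1(x) = 3 + 4/x and P_2(x) = 2/x.
x = 0 is a singular point because the y'-coefficient 3 + 4/x has a pole at x = 0 and the y-coefficient 2/x has a pole at x = 0.
It is a regular singular point because x P_1(x) = p(x) = 3x + 4 and x^2 P_2(x) = q(x) = 2x are polynomials, hence analytic at x = 0.
p(0) = 4,  q(0) = 0.
Indicial equation: r(r-1) + p(0) r + q(0) = 0, i.e. r^2 + (p(0) - 1) r + q(0) = 0, i.e. r^2 + 3 r = 0.
Discriminant: (3)^2 - 4(0) = 9, so r = (-3 ± 3)/2.
Solving: r_1 = 0, r_2 = -3.

indicial: r^2 + 3 r = 0; roots r_1 = 0, r_2 = -3


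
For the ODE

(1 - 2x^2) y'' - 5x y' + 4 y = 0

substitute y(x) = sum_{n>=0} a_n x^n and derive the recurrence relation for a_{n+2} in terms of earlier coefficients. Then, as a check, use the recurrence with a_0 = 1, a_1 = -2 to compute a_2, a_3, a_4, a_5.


Substitute y = sum_n a_n x^n.
(1 - 2 x^2) y'' contributes (n+2)(n+1) a_{n+2} - 2 n(n-1) a_n at x^n.
-5 x y'(x) contributes -5 n a_n at x^n.
4 y(x) contributes 4 a_n at x^n.
Matching x^n: (n+2)(n+1) a_{n+2} + (-2 n(n-1) - 5 n + 4) a_n = 0.
Thus a_{n+2} = (2 n(n-1) + 5 n - 4) / ((n+1)(n+2)) * a_n.

Check with a_0 = 1, a_1 = -2 (apply the recurrence for n = 0, 1, 2, 3): a_0 = 1, a_1 = -2, a_2 = -2, a_3 = -1/3, a_4 = -5/3, a_5 = -23/60.

a_(n+2) = (2 n(n-1) + 5 n - 4) / ((n+1)(n+2)) * a_n; check: a_0 = 1, a_1 = -2, a_2 = -2, a_3 = -1/3, a_4 = -5/3, a_5 = -23/60


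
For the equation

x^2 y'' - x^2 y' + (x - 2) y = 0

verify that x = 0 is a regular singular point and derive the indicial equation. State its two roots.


Divide by x^2 to reach normal form y'' + P_1(x) y' + P_2(x) y = 0 with P_1(x) = -1 and P_2(x) = 1/x - 2/x^2.
x = 0 is a singular point because the y-coefficient 1/x - 2/x^2 has a pole at x = 0.
It is a regular singular point because x P_1(x) = p(x) = -x and x^2 P_2(x) = q(x) = x - 2 are polynomials, hence analytic at x = 0.
p(0) = 0,  q(0) = -2.
Indicial equation: r(r-1) + p(0) r + q(0) = 0, i.e. r^2 + (p(0) - 1) r + q(0) = 0, i.e. r^2 - 1 r - 2 = 0.
Discriminant: (-1)^2 - 4(-2) = 9, so r = (1 ± 3)/2.
Solving: r_1 = 2, r_2 = -1.

indicial: r^2 - 1 r - 2 = 0; roots r_1 = 2, r_2 = -1


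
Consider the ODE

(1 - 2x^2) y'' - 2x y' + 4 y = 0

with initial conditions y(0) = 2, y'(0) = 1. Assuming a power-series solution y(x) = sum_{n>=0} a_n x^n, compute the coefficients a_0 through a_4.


Ansatz: y(x) = sum_{n>=0} a_n x^n, so y'(x) = sum_{n>=1} n a_n x^(n-1) and y''(x) = sum_{n>=2} n(n-1) a_n x^(n-2).
Substitute into P(x) y'' + Q(x) y' + R(x) y = 0 with P(x) = 1 - 2x^2, Q(x) = -2x, R(x) = 4, and match powers of x.
Initial conditions: a_0 = 2, a_1 = 1.
Setting the coefficient of each power of x to zero and solving order by order (substituting the coefficients already found):
  x^0: 2 a_2 + 4 a_0 = 0  ->  2 a_2 = -4 a_0 = -8  ->  a_2 = -4
  x^1: 6 a_3 + 2 a_1 = 0  ->  6 a_3 = -2 a_1 = -2  ->  a_3 = -1/3
  x^2: 12 a_4 - 4 a_2 = 0  ->  12 a_4 = 4 a_2 = -16  ->  a_4 = -4/3
Truncated series: y(x) = 2 + x - 4 x^2 - (1/3) x^3 - (4/3) x^4 + O(x^5).

a_0 = 2; a_1 = 1; a_2 = -4; a_3 = -1/3; a_4 = -4/3


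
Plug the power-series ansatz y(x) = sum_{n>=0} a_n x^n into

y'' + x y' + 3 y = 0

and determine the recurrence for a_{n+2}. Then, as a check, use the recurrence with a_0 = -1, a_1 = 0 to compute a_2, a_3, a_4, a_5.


Substitute y = sum_n a_n x^n.
y''(x) has coefficient (n+2)(n+1) a_{n+2} at x^n;
x y'(x) has coefficient n a_n at x^n (shift);
3 y(x) has coefficient 3 a_n at x^n.
Matching x^n: (n+2)(n+1) a_{n+2} + (n + 3) a_n = 0.
Thus a_{n+2} = (-n - 3) / ((n+1)(n+2)) * a_n.

Check with a_0 = -1, a_1 = 0 (apply the recurrence for n = 0, 1, 2, 3): a_0 = -1, a_1 = 0, a_2 = 3/2, a_3 = 0, a_4 = -5/8, a_5 = 0.

a_(n+2) = (-n - 3) / ((n+1)(n+2)) * a_n; check: a_0 = -1, a_1 = 0, a_2 = 3/2, a_3 = 0, a_4 = -5/8, a_5 = 0


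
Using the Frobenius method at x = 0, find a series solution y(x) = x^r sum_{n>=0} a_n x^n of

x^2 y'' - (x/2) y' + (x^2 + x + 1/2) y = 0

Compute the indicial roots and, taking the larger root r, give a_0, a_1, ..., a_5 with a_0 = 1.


Write in Frobenius form y'' + (p(x)/x) y' + (q(x)/x^2) y = 0:
  p(x) = -1/2,  q(x) = x^2 + x + 1/2.
Indicial equation: r(r-1) + (-1/2) r + (1/2) = 0 -> roots r_1 = 1, r_2 = 1/2.
Take r = r_1 = 1. Let y(x) = x^r sum_{n>=0} a_n x^n with a_0 = 1.
Substitute y = x^r sum a_n x^n and match x^{r+n}. The recurrence is
  D(n) a_n + 1 a_{n-1} + 1 a_{n-2} = 0,  where D(n) = (r+n)(r+n-1) + (-1/2)(r+n) + (1/2).
  a_n = [-1 a_{n-1} - 1 a_{n-2}] / D(n).
Since the indicial polynomial factors as (r - r_1)(r - r_2), D(n) = (r_1 + n - r_1)(r_1 + n - r_2) = n(n + 1/2).
Evaluating step by step (a_0 = 1):
  n = 1: D(1) = 1(1 + 1/2) = 3/2; numerator = -1(1) = -1; a_1 = (-1)/(3/2) = -2/3
  n = 2: D(2) = 2(2 + 1/2) = 5; numerator = -1(-2/3) - 1(1) = -1/3; a_2 = (-1/3)/(5) = -1/15
  n = 3: D(3) = 3(3 + 1/2) = 21/2; numerator = -1(-1/15) - 1(-2/3) = 11/15; a_3 = (11/15)/(21/2) = 22/315
  n = 4: D(4) = 4(4 + 1/2) = 18; numerator = -1(22/315) - 1(-1/15) = -1/315; a_4 = (-1/315)/(18) = -1/5670
  n = 5: D(5) = 5(5 + 1/2) = 55/2; numerator = -1(-1/5670) - 1(22/315) = -79/1134; a_5 = (-79/1134)/(55/2) = -79/31185

r = 1; a_0 = 1; a_1 = -2/3; a_2 = -1/15; a_3 = 22/315; a_4 = -1/5670; a_5 = -79/31185


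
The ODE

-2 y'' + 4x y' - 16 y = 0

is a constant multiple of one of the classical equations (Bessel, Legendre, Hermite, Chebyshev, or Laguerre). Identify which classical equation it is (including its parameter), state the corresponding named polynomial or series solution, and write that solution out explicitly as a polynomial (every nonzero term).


All three coefficients share the factor -2; dividing through by -2 gives  y'' - 2x y' + 8 y = 0.
This matches the Hermite equation y'' - 2x y' + 2n y = 0 with 2n = 8, so n = 4; the polynomial solution is H_4(x).
With y = sum_k a_k x^k, matching x^k gives (k+2)(k+1) a_{k+2} = 2(k - n) a_k = 2(k - 4) a_k. The right side vanishes at k = 4, so the series with the parity of 4 terminates at degree 4.
Standard normalization: leading coefficient of H_n is 2^n, so a_4 = 2^4 = 16. Work downward with a_k = (k+1)(k+2) a_{k+2} / (2(k - n)):
  a_2 = (3)(4)(16) / (2(2 - 4)) = 192/(-4) = -48
  a_0 = (1)(2)(-48) / (2(0 - 4)) = -96/(-8) = 12
Hence H_4(x) = 16 x^4 - 48 x^2 + 12.

H_4(x); series = 16 x^4 - 48 x^2 + 12


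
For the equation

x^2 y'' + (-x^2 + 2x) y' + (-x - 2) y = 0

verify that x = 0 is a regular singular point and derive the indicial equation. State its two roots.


Divide by x^2 to reach normal form y'' + P_1(x) y' + P_2(x) y = 0 with P_1(x) = -1 + 2/x and P_2(x) = -1/x - 2/x^2.
x = 0 is a singular point because the y'-coefficient -1 + 2/x has a pole at x = 0 and the y-coefficient -1/x - 2/x^2 has a pole at x = 0.
It is a regular singular point because x P_1(x) = p(x) = 2 - x and x^2 P_2(x) = q(x) = -x - 2 are polynomials, hence analytic at x = 0.
p(0) = 2,  q(0) = -2.
Indicial equation: r(r-1) + p(0) r + q(0) = 0, i.e. r^2 + (p(0) - 1) r + q(0) = 0, i.e. r^2 + 1 r - 2 = 0.
Discriminant: (1)^2 - 4(-2) = 9, so r = (-1 ± 3)/2.
Solving: r_1 = 1, r_2 = -2.

indicial: r^2 + 1 r - 2 = 0; roots r_1 = 1, r_2 = -2


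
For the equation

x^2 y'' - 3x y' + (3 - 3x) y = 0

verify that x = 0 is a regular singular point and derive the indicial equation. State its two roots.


Divide by x^2 to reach normal form y'' + P_1(x) y' + P_2(x) y = 0 with P_1(x) = -3/x and P_2(x) = -3/x + 3/x^2.
x = 0 is a singular point because the y'-coefficient -3/x has a pole at x = 0 and the y-coefficient -3/x + 3/x^2 has a pole at x = 0.
It is a regular singular point because x P_1(x) = p(x) = -3 and x^2 P_2(x) = q(x) = 3 - 3x are polynomials, hence analytic at x = 0.
p(0) = -3,  q(0) = 3.
Indicial equation: r(r-1) + p(0) r + q(0) = 0, i.e. r^2 + (p(0) - 1) r + q(0) = 0, i.e. r^2 - 4 r + 3 = 0.
Discriminant: (-4)^2 - 4(3) = 4, so r = (4 ± 2)/2.
Solving: r_1 = 3, r_2 = 1.

indicial: r^2 - 4 r + 3 = 0; roots r_1 = 3, r_2 = 1


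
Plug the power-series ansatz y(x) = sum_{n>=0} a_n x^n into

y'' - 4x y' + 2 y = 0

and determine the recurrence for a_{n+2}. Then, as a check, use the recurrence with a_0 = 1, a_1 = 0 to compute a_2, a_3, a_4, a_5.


Substitute y = sum_n a_n x^n.
y''(x) has coefficient (n+2)(n+1) a_{n+2} at x^n;
-4 x y'(x) has coefficient -4 n a_n at x^n (shift);
2 y(x) has coefficient 2 a_n at x^n.
Matching x^n: (n+2)(n+1) a_{n+2} + (-4n + 2) a_n = 0.
Thus a_{n+2} = (4n - 2) / ((n+1)(n+2)) * a_n.

Check with a_0 = 1, a_1 = 0 (apply the recurrence for n = 0, 1, 2, 3): a_0 = 1, a_1 = 0, a_2 = -1, a_3 = 0, a_4 = -1/2, a_5 = 0.

a_(n+2) = (4n - 2) / ((n+1)(n+2)) * a_n; check: a_0 = 1, a_1 = 0, a_2 = -1, a_3 = 0, a_4 = -1/2, a_5 = 0


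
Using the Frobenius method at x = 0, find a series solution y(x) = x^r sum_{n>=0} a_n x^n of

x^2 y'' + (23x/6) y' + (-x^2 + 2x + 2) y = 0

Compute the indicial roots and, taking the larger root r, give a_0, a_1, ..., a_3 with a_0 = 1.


Write in Frobenius form y'' + (p(x)/x) y' + (q(x)/x^2) y = 0:
  p(x) = 23/6,  q(x) = -x^2 + 2x + 2.
Indicial equation: r(r-1) + (23/6) r + (2) = 0 -> roots r_1 = -4/3, r_2 = -3/2.
Take r = r_1 = -4/3. Let y(x) = x^r sum_{n>=0} a_n x^n with a_0 = 1.
Substitute y = x^r sum a_n x^n and match x^{r+n}. The recurrence is
  D(n) a_n + 2 a_{n-1} - 1 a_{n-2} = 0,  where D(n) = (r+n)(r+n-1) + (23/6)(r+n) + (2).
  a_n = [-2 a_{n-1} + 1 a_{n-2}] / D(n).
Since the indicial polynomial factors as (r - r_1)(r - r_2), D(n) = (r_1 + n - r_1)(r_1 + n - r_2) = n(n + 1/6).
Evaluating step by step (a_0 = 1):
  n = 1: D(1) = 1(1 + 1/6) = 7/6; numerator = -2(1) = -2; a_1 = (-2)/(7/6) = -12/7
  n = 2: D(2) = 2(2 + 1/6) = 13/3; numerator = -2(-12/7) + 1(1) = 31/7; a_2 = (31/7)/(13/3) = 93/91
  n = 3: D(3) = 3(3 + 1/6) = 19/2; numerator = -2(93/91) + 1(-12/7) = -342/91; a_3 = (-342/91)/(19/2) = -36/91

r = -4/3; a_0 = 1; a_1 = -12/7; a_2 = 93/91; a_3 = -36/91


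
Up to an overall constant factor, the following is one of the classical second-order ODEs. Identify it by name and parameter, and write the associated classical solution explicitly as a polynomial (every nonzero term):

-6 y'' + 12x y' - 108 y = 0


All three coefficients share the factor -6; dividing through by -6 gives  y'' - 2x y' + 18 y = 0.
This matches the Hermite equation y'' - 2x y' + 2n y = 0 with 2n = 18, so n = 9; the polynomial solution is H_9(x).
With y = sum_k a_k x^k, matching x^k gives (k+2)(k+1) a_{k+2} = 2(k - n) a_k = 2(k - 9) a_k. The right side vanishes at k = 9, so the series with the parity of 9 terminates at degree 9.
Standard normalization: leading coefficient of H_n is 2^n, so a_9 = 2^9 = 512. Work downward with a_k = (k+1)(k+2) a_{k+2} / (2(k - n)):
  a_7 = (8)(9)(512) / (2(7 - 9)) = 36864/(-4) = -9216
  a_5 = (6)(7)(-9216) / (2(5 - 9)) = -387072/(-8) = 48384
  a_3 = (4)(5)(48384) / (2(3 - 9)) = 967680/(-12) = -80640
  a_1 = (2)(3)(-80640) / (2(1 - 9)) = -483840/(-16) = 30240
Hence H_9(x) = 512 x^9 - 9216 x^7 + 48384 x^5 - 80640 x^3 + 30240 x.

H_9(x); series = 512 x^9 - 9216 x^7 + 48384 x^5 - 80640 x^3 + 30240 x


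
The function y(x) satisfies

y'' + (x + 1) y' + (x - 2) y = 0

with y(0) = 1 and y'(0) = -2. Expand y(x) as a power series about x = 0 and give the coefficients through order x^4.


Ansatz: y(x) = sum_{n>=0} a_n x^n, so y'(x) = sum_{n>=1} n a_n x^(n-1) and y''(x) = sum_{n>=2} n(n-1) a_n x^(n-2).
Substitute into P(x) y'' + Q(x) y' + R(x) y = 0 with P(x) = 1, Q(x) = x + 1, R(x) = x - 2, and match powers of x.
Initial conditions: a_0 = 1, a_1 = -2.
Setting the coefficient of each power of x to zero and solving order by order (substituting the coefficients already found):
  x^0: 2 a_2 + a_1 - 2 a_0 = 0  ->  2 a_2 = -a_1 + 2 a_0 = 4  ->  a_2 = 2
  x^1: 6 a_3 + 2 a_2 - a_1 + a_0 = 0  ->  6 a_3 = -2 a_2 + a_1 - a_0 = -7  ->  a_3 = -7/6
  x^2: 12 a_4 + 3 a_3 + a_1 = 0  ->  12 a_4 = -3 a_3 - a_1 = 11/2  ->  a_4 = 11/24
Truncated series: y(x) = 1 - 2 x + 2 x^2 - (7/6) x^3 + (11/24) x^4 + O(x^5).

a_0 = 1; a_1 = -2; a_2 = 2; a_3 = -7/6; a_4 = 11/24
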